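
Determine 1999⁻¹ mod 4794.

3463

Run the extended Euclidean algorithm:
4794 = 2·1999 + 796
1999 = 2·796 + 407
796 = 1·407 + 389
407 = 1·389 + 18
389 = 21·18 + 11
18 = 1·11 + 7
11 = 1·7 + 4
7 = 1·4 + 3
4 = 1·3 + 1
3 = 3·1 + 0
gcd(1999, 4794) = 1, so the inverse exists.
Bézout: 1 = 555·4794 − 1331·1999.
So 1999⁻¹ ≡ −1331 ≡ 3463 (mod 4794).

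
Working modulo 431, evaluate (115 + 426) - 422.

115 + 426 = 541 ≡ 110 (mod 431)
110 - 422 = -312 ≡ 119 (mod 431)

119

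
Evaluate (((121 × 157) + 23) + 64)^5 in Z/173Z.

121 × 157 = 18997 ≡ 140 (mod 173)
140 + 23 = 163
163 + 64 = 227 ≡ 54 (mod 173)
(54)^5 ≡ 15 (mod 173)

15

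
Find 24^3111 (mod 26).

18

By square-and-multiply:
3111 in binary is 110000100111, i.e. 3111 = 2048 + 1024 + 32 + 4 + 2 + 1.
24^1 ≡ 24 (mod 26)
24^2 ≡ 24^2 = 576 ≡ 4 (mod 26)
24^4 ≡ 4^2 = 16 (mod 26)
24^8 ≡ 16^2 = 256 ≡ 22 (mod 26)
24^16 ≡ 22^2 = 484 ≡ 16 (mod 26)
24^32 ≡ 16^2 = 256 ≡ 22 (mod 26)
24^64 ≡ 22^2 = 484 ≡ 16 (mod 26)
24^128 ≡ 16^2 = 256 ≡ 22 (mod 26)
24^256 ≡ 22^2 = 484 ≡ 16 (mod 26)
24^512 ≡ 16^2 = 256 ≡ 22 (mod 26)
24^1024 ≡ 22^2 = 484 ≡ 16 (mod 26)
24^2048 ≡ 16^2 = 256 ≡ 22 (mod 26)
24^3111 = 24^2048 * 24^1024 * 24^32 * 24^4 * 24^2 * 24^1 ≡ 22 * 16 * 22 * 16 * 4 * 24 (mod 26).
Accumulate the product:
22 * 16 = 352 ≡ 14
14 * 22 = 308 ≡ 22
22 * 16 = 352 ≡ 14
14 * 4 = 56 ≡ 4
4 * 24 = 96 ≡ 18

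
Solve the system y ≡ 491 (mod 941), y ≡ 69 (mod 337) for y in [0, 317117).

941⁻¹ mod 337: 941·207 ≡ 1 (mod 337), so 941⁻¹ ≡ 207.
y = 491 + 941·((69 − 491)·207 mod 337) = 491 + 941·266 = 250797.
Check: 250797 mod 941 = 491, 250797 mod 337 = 69. ✓

250797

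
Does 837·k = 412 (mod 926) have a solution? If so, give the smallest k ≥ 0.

526

gcd(837, 926) = 1, so a unique solution mod 926 exists.
837⁻¹ ≡ 489 (mod 926).
k ≡ 489·412 ≡ 526 (mod 926).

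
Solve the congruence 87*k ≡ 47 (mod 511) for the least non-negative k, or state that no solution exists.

gcd(87, 511) = 1, so a unique solution mod 511 exists.
87⁻¹ ≡ 47 (mod 511).
k ≡ 47*47 ≡ 165 (mod 511).

165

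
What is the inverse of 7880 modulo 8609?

2787

Run the extended Euclidean algorithm:
8609 = 1×7880 + 729
7880 = 10×729 + 590
729 = 1×590 + 139
590 = 4×139 + 34
139 = 4×34 + 3
34 = 11×3 + 1
3 = 3×1 + 0
gcd(7880, 8609) = 1, so the inverse exists.
Back-substitute for 1:
1 = 1×34 − 11×3
  = −11×139 + 45×34
  = 45×590 − 191×139
  = −191×729 + 236×590
  = 236×7880 − 2551×729
  = −2551×8609 + 2787×7880
So 7880⁻¹ ≡ 2787 (mod 8609).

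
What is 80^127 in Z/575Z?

175

By square-and-multiply:
127 in binary is 1111111, i.e. 127 = 64 + 32 + 16 + 8 + 4 + 2 + 1.
80^1 ≡ 80 (mod 575)
80^2 ≡ 80^2 = 6400 ≡ 75 (mod 575)
80^4 ≡ 75^2 = 5625 ≡ 450 (mod 575)
80^8 ≡ 450^2 = 202500 ≡ 100 (mod 575)
80^16 ≡ 100^2 = 10000 ≡ 225 (mod 575)
80^32 ≡ 225^2 = 50625 ≡ 25 (mod 575)
80^64 ≡ 25^2 = 625 ≡ 50 (mod 575)
80^127 = 80^64 · 80^32 · 80^16 · 80^8 · 80^4 · 80^2 · 80^1 ≡ 50 · 25 · 225 · 100 · 450 · 75 · 80 (mod 575).
Accumulate the product:
50 · 25 = 1250 ≡ 100
100 · 225 = 22500 ≡ 75
75 · 100 = 7500 ≡ 25
25 · 450 = 11250 ≡ 325
325 · 75 = 24375 ≡ 225
225 · 80 = 18000 ≡ 175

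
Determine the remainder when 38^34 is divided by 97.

3

Using repeated squaring:
34 in binary is 100010, i.e. 34 = 32 + 2.
38^1 ≡ 38 (mod 97)
38^2 ≡ 38^2 = 1444 ≡ 86 (mod 97)
38^4 ≡ 86^2 = 7396 ≡ 24 (mod 97)
38^8 ≡ 24^2 = 576 ≡ 91 (mod 97)
38^16 ≡ 91^2 = 8281 ≡ 36 (mod 97)
38^32 ≡ 36^2 = 1296 ≡ 35 (mod 97)
38^34 = 38^32 × 38^2 ≡ 35 × 86 (mod 97).
35 × 86 = 3010 ≡ 3 (mod 97).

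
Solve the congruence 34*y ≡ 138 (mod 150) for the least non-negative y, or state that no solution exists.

gcd(34, 150) = 2, and 2 | 138, so solutions exist.
Divide through by 2: 17*y ≡ 69 mod 75.
17⁻¹ ≡ 53 (mod 75).
y ≡ 53*69 ≡ 57 (mod 75).
The smallest non-negative solution is y = 57.

57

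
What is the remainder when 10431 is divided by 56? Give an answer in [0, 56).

10431 = 186·56 + 15, so 10431 ≡ 15 (mod 56).

15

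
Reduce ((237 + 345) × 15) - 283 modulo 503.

237 + 345 = 582 ≡ 79 (mod 503)
79 × 15 = 1185 ≡ 179 (mod 503)
179 - 283 = -104 ≡ 399 (mod 503)

399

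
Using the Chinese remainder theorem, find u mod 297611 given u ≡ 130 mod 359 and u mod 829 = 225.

66545

359⁻¹ mod 829: 359*351 ≡ 1 (mod 829), so 359⁻¹ ≡ 351.
u = 130 + 359*((225 − 130)*351 mod 829) = 130 + 359*185 = 66545.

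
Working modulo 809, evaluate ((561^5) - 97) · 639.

(561)^5 ≡ 307 (mod 809)
307 - 97 = 210
210 · 639 = 134190 ≡ 705 (mod 809)

705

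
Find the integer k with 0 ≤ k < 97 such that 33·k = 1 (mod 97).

Run the extended Euclidean algorithm:
97 = 2·33 + 31
33 = 1·31 + 2
31 = 15·2 + 1
2 = 2·1 + 0
gcd(33, 97) = 1, so the inverse exists.
Back-substitute for 1:
1 = 1·31 − 15·2
  = −15·33 + 16·31
  = 16·97 − 47·33
So 33⁻¹ ≡ −47 ≡ 50 (mod 97).

50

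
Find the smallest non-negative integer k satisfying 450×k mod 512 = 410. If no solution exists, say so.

gcd(450, 512) = 2, and 2 | 410, so solutions exist.
Divide through by 2: 225×k ≡ 205 mod 256.
225⁻¹ ≡ 33 (mod 256).
k ≡ 33×205 ≡ 109 (mod 256).
The smallest non-negative solution is k = 109.

109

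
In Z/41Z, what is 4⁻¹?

By the extended Euclidean algorithm:
41 = 10·4 + 1
4 = 4·1 + 0
gcd(4, 41) = 1, so the inverse exists.
Bézout: 1 = 1·41 − 10·4.
So 4⁻¹ ≡ −10 ≡ 31 (mod 41).

31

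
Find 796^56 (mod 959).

312

Using repeated squaring:
56 in binary is 111000, i.e. 56 = 32 + 16 + 8.
796^1 ≡ 796 (mod 959)
796^2 ≡ 796^2 = 633616 ≡ 676 (mod 959)
796^4 ≡ 676^2 = 456976 ≡ 492 (mod 959)
796^8 ≡ 492^2 = 242064 ≡ 396 (mod 959)
796^16 ≡ 396^2 = 156816 ≡ 499 (mod 959)
796^32 ≡ 499^2 = 249001 ≡ 620 (mod 959)
796^56 = 796^32 × 796^16 × 796^8 ≡ 620 × 499 × 396 (mod 959).
Accumulate the product:
620 × 499 = 309380 ≡ 582
582 × 396 = 230472 ≡ 312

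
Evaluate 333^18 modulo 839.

252

333^1 ≡ 333 (mod 839)
333^2 ≡ 333^2 = 110889 ≡ 141 (mod 839)
333^4 ≡ 141^2 = 19881 ≡ 584 (mod 839)
333^8 ≡ 584^2 = 341056 ≡ 422 (mod 839)
333^16 ≡ 422^2 = 178084 ≡ 216 (mod 839)
333^18 = 333^16 * 333^2 ≡ 216 * 141 (mod 839).
216 * 141 = 30456 ≡ 252 (mod 839).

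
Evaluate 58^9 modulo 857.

9 in binary is 1001, i.e. 9 = 8 + 1.
58^1 ≡ 58 (mod 857)
58^2 ≡ 58^2 = 3364 ≡ 793 (mod 857)
58^4 ≡ 793^2 = 628849 ≡ 668 (mod 857)
58^8 ≡ 668^2 = 446224 ≡ 584 (mod 857)
58^9 = 58^8 × 58^1 ≡ 584 × 58 (mod 857).
584 × 58 = 33872 ≡ 449 (mod 857).

449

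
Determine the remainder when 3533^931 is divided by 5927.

By square-and-multiply:
931 in binary is 1110100011, i.e. 931 = 512 + 256 + 128 + 32 + 2 + 1.
3533^1 ≡ 3533 (mod 5927)
3533^2 ≡ 3533^2 = 12482089 ≡ 5754 (mod 5927)
3533^4 ≡ 5754^2 = 33108516 ≡ 294 (mod 5927)
3533^8 ≡ 294^2 = 86436 ≡ 3458 (mod 5927)
3533^16 ≡ 3458^2 = 11957764 ≡ 3005 (mod 5927)
3533^32 ≡ 3005^2 = 9030025 ≡ 3204 (mod 5927)
3533^64 ≡ 3204^2 = 10265616 ≡ 52 (mod 5927)
3533^128 ≡ 52^2 = 2704 (mod 5927)
3533^256 ≡ 2704^2 = 7311616 ≡ 3625 (mod 5927)
3533^512 ≡ 3625^2 = 13140625 ≡ 466 (mod 5927)
3533^931 = 3533^512 · 3533^256 · 3533^128 · 3533^32 · 3533^2 · 3533^1 ≡ 466 · 3625 · 2704 · 3204 · 5754 · 3533 (mod 5927).
Accumulate the product:
466 · 3625 = 1689250 ≡ 55
55 · 2704 = 148720 ≡ 545
545 · 3204 = 1746180 ≡ 3642
3642 · 5754 = 20956068 ≡ 4123
4123 · 3533 = 14566559 ≡ 3920

3920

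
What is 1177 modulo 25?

2

1177 = 47*25 + 2, so 1177 ≡ 2 (mod 25).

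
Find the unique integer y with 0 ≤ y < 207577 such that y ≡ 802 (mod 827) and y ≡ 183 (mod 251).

827⁻¹ mod 251: 827·173 ≡ 1 (mod 251), so 827⁻¹ ≡ 173.
y = 802 + 827·((183 − 802)·173 mod 251) = 802 + 827·90 = 75232.
Check: 75232 mod 827 = 802, 75232 mod 251 = 183. ✓

75232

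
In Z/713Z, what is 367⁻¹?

68

By the extended Euclidean algorithm:
713 = 1×367 + 346
367 = 1×346 + 21
346 = 16×21 + 10
21 = 2×10 + 1
10 = 10×1 + 0
gcd(367, 713) = 1, so the inverse exists.
Bézout: 1 = −35×713 + 68×367.
So 367⁻¹ ≡ 68 (mod 713).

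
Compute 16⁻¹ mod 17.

16

Apply the Euclidean algorithm and back-substitute:
17 = 1×16 + 1
16 = 16×1 + 0
gcd(16, 17) = 1, so the inverse exists.
Back-substitute for 1:
1 = 1×17 − 1×16
So 16⁻¹ ≡ −1 ≡ 16 (mod 17).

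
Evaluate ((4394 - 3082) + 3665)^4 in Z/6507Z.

2079

4394 - 3082 = 1312
1312 + 3665 = 4977
(4977)^4 ≡ 2079 (mod 6507)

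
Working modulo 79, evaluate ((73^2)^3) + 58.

(73)^2 ≡ 36 (mod 79)
(36)^3 ≡ 46 (mod 79)
46 + 58 = 104 ≡ 25 (mod 79)

25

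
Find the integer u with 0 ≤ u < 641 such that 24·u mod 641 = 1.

187

641 = 26·24 + 17
24 = 1·17 + 7
17 = 2·7 + 3
7 = 2·3 + 1
3 = 3·1 + 0
gcd(24, 641) = 1, so the inverse exists.
Bézout: 1 = −7·641 + 187·24.
So 24⁻¹ ≡ 187 (mod 641).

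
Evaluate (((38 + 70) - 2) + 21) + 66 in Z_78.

38 + 70 = 108 ≡ 30 (mod 78)
30 - 2 = 28
28 + 21 = 49
49 + 66 = 115 ≡ 37 (mod 78)

37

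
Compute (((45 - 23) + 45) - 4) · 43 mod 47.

30

45 - 23 = 22
22 + 45 = 67 ≡ 20 (mod 47)
20 - 4 = 16
16 · 43 = 688 ≡ 30 (mod 47)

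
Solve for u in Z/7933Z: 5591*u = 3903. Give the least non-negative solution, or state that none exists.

7115

gcd(5591, 7933) = 1, so a unique solution mod 7933 exists.
5591⁻¹ ≡ 2449 (mod 7933).
u ≡ 2449*3903 ≡ 7115 (mod 7933).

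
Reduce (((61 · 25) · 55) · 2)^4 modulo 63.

61 · 25 = 1525 ≡ 13 (mod 63)
13 · 55 = 715 ≡ 22 (mod 63)
22 · 2 = 44
(44)^4 ≡ 37 (mod 63)

37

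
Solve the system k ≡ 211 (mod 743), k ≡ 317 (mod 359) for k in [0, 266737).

743⁻¹ mod 359: 743·158 ≡ 1 (mod 359), so 743⁻¹ ≡ 158.
k = 211 + 743·((317 − 211)·158 mod 359) = 211 + 743·234 = 174073.
Check: 174073 mod 743 = 211, 174073 mod 359 = 317. ✓

174073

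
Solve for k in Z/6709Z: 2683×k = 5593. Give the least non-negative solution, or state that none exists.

gcd(2683, 6709) = 1, so a unique solution mod 6709 exists.
2683⁻¹ ≡ 4471 (mod 6709).
k ≡ 4471×5593 ≡ 1860 (mod 6709).

1860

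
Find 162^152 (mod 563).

152 in binary is 10011000, i.e. 152 = 128 + 16 + 8.
162^1 ≡ 162 (mod 563)
162^2 ≡ 162^2 = 26244 ≡ 346 (mod 563)
162^4 ≡ 346^2 = 119716 ≡ 360 (mod 563)
162^8 ≡ 360^2 = 129600 ≡ 110 (mod 563)
162^16 ≡ 110^2 = 12100 ≡ 277 (mod 563)
162^32 ≡ 277^2 = 76729 ≡ 161 (mod 563)
162^64 ≡ 161^2 = 25921 ≡ 23 (mod 563)
162^128 ≡ 23^2 = 529 (mod 563)
162^152 = 162^128 · 162^16 · 162^8 ≡ 529 · 277 · 110 (mod 563).
Accumulate the product:
529 · 277 = 146533 ≡ 153
153 · 110 = 16830 ≡ 503

503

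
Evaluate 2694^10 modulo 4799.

2803

Using repeated squaring:
10 in binary is 1010, i.e. 10 = 8 + 2.
2694^1 ≡ 2694 (mod 4799)
2694^2 ≡ 2694^2 = 7257636 ≡ 1548 (mod 4799)
2694^4 ≡ 1548^2 = 2396304 ≡ 1603 (mod 4799)
2694^8 ≡ 1603^2 = 2569609 ≡ 2144 (mod 4799)
2694^10 = 2694^8 · 2694^2 ≡ 2144 · 1548 (mod 4799).
2144 · 1548 = 3318912 ≡ 2803 (mod 4799).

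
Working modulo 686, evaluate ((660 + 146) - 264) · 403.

278

660 + 146 = 806 ≡ 120 (mod 686)
120 - 264 = -144 ≡ 542 (mod 686)
542 · 403 = 218426 ≡ 278 (mod 686)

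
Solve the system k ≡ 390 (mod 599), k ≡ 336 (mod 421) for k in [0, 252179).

28543

599⁻¹ mod 421: 599×272 ≡ 1 (mod 421), so 599⁻¹ ≡ 272.
k = 390 + 599×((336 − 390)×272 mod 421) = 390 + 599×47 = 28543.
Check: 28543 mod 599 = 390, 28543 mod 421 = 336. ✓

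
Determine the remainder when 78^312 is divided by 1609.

Compute successive squares:
312 in binary is 100111000, i.e. 312 = 256 + 32 + 16 + 8.
78^1 ≡ 78 (mod 1609)
78^2 ≡ 78^2 = 6084 ≡ 1257 (mod 1609)
78^4 ≡ 1257^2 = 1580049 ≡ 11 (mod 1609)
78^8 ≡ 11^2 = 121 (mod 1609)
78^16 ≡ 121^2 = 14641 ≡ 160 (mod 1609)
78^32 ≡ 160^2 = 25600 ≡ 1465 (mod 1609)
78^64 ≡ 1465^2 = 2146225 ≡ 1428 (mod 1609)
78^128 ≡ 1428^2 = 2039184 ≡ 581 (mod 1609)
78^256 ≡ 581^2 = 337561 ≡ 1280 (mod 1609)
78^312 = 78^256 · 78^32 · 78^16 · 78^8 ≡ 1280 · 1465 · 160 · 121 (mod 1609).
Accumulate the product:
1280 · 1465 = 1875200 ≡ 715
715 · 160 = 114400 ≡ 161
161 · 121 = 19481 ≡ 173

173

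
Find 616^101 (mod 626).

212

616^1 ≡ 616 (mod 626)
616^2 ≡ 616^2 = 379456 ≡ 100 (mod 626)
616^4 ≡ 100^2 = 10000 ≡ 610 (mod 626)
616^8 ≡ 610^2 = 372100 ≡ 256 (mod 626)
616^16 ≡ 256^2 = 65536 ≡ 432 (mod 626)
616^32 ≡ 432^2 = 186624 ≡ 76 (mod 626)
616^64 ≡ 76^2 = 5776 ≡ 142 (mod 626)
616^101 = 616^64 · 616^32 · 616^4 · 616^1 ≡ 142 · 76 · 610 · 616 (mod 626).
Accumulate the product:
142 · 76 = 10792 ≡ 150
150 · 610 = 91500 ≡ 104
104 · 616 = 64064 ≡ 212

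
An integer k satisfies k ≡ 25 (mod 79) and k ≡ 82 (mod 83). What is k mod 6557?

79⁻¹ mod 83: 79*62 ≡ 1 (mod 83), so 79⁻¹ ≡ 62.
k = 25 + 79*((82 − 25)*62 mod 83) = 25 + 79*48 = 3817.

3817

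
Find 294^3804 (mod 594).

378

By square-and-multiply:
3804 in binary is 111011011100, i.e. 3804 = 2048 + 1024 + 512 + 128 + 64 + 16 + 8 + 4.
294^1 ≡ 294 (mod 594)
294^2 ≡ 294^2 = 86436 ≡ 306 (mod 594)
294^4 ≡ 306^2 = 93636 ≡ 378 (mod 594)
294^8 ≡ 378^2 = 142884 ≡ 324 (mod 594)
294^16 ≡ 324^2 = 104976 ≡ 432 (mod 594)
294^32 ≡ 432^2 = 186624 ≡ 108 (mod 594)
294^64 ≡ 108^2 = 11664 ≡ 378 (mod 594)
294^128 ≡ 378^2 = 142884 ≡ 324 (mod 594)
294^256 ≡ 324^2 = 104976 ≡ 432 (mod 594)
294^512 ≡ 432^2 = 186624 ≡ 108 (mod 594)
294^1024 ≡ 108^2 = 11664 ≡ 378 (mod 594)
294^2048 ≡ 378^2 = 142884 ≡ 324 (mod 594)
294^3804 = 294^2048 × 294^1024 × 294^512 × 294^128 × 294^64 × 294^16 × 294^8 × 294^4 ≡ 324 × 378 × 108 × 324 × 378 × 432 × 324 × 378 (mod 594).
Accumulate the product:
324 × 378 = 122472 ≡ 108
108 × 108 = 11664 ≡ 378
378 × 324 = 122472 ≡ 108
108 × 378 = 40824 ≡ 432
432 × 432 = 186624 ≡ 108
108 × 324 = 34992 ≡ 540
540 × 378 = 204120 ≡ 378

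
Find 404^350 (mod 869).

518

Compute successive squares:
350 in binary is 101011110, i.e. 350 = 256 + 64 + 16 + 8 + 4 + 2.
404^1 ≡ 404 (mod 869)
404^2 ≡ 404^2 = 163216 ≡ 713 (mod 869)
404^4 ≡ 713^2 = 508369 ≡ 4 (mod 869)
404^8 ≡ 4^2 = 16 (mod 869)
404^16 ≡ 16^2 = 256 (mod 869)
404^32 ≡ 256^2 = 65536 ≡ 361 (mod 869)
404^64 ≡ 361^2 = 130321 ≡ 840 (mod 869)
404^128 ≡ 840^2 = 705600 ≡ 841 (mod 869)
404^256 ≡ 841^2 = 707281 ≡ 784 (mod 869)
404^350 = 404^256 * 404^64 * 404^16 * 404^8 * 404^4 * 404^2 ≡ 784 * 840 * 256 * 16 * 4 * 713 (mod 869).
Accumulate the product:
784 * 840 = 658560 ≡ 727
727 * 256 = 186112 ≡ 146
146 * 16 = 2336 ≡ 598
598 * 4 = 2392 ≡ 654
654 * 713 = 466302 ≡ 518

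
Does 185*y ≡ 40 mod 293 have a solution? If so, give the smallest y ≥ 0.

gcd(185, 293) = 1, so a unique solution mod 293 exists.
185⁻¹ ≡ 274 (mod 293).
y ≡ 274*40 ≡ 119 (mod 293).

119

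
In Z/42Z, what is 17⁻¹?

42 = 2×17 + 8
17 = 2×8 + 1
8 = 8×1 + 0
gcd(17, 42) = 1, so the inverse exists.
Bézout: 1 = −2×42 + 5×17.
So 17⁻¹ ≡ 5 (mod 42).

5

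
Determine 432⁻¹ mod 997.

967

997 = 2*432 + 133
432 = 3*133 + 33
133 = 4*33 + 1
33 = 33*1 + 0
gcd(432, 997) = 1, so the inverse exists.
Back-substitute for 1:
1 = 1*133 − 4*33
  = −4*432 + 13*133
  = 13*997 − 30*432
So 432⁻¹ ≡ −30 ≡ 967 (mod 997).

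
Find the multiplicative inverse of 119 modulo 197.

Run the extended Euclidean algorithm:
197 = 1·119 + 78
119 = 1·78 + 41
78 = 1·41 + 37
41 = 1·37 + 4
37 = 9·4 + 1
4 = 4·1 + 0
gcd(119, 197) = 1, so the inverse exists.
Back-substitute for 1:
1 = 1·37 − 9·4
  = −9·41 + 10·37
  = 10·78 − 19·41
  = −19·119 + 29·78
  = 29·197 − 48·119
So 119⁻¹ ≡ −48 ≡ 149 (mod 197).

149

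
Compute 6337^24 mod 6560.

4321

Using repeated squaring:
24 in binary is 11000, i.e. 24 = 16 + 8.
6337^1 ≡ 6337 (mod 6560)
6337^2 ≡ 6337^2 = 40157569 ≡ 3809 (mod 6560)
6337^4 ≡ 3809^2 = 14508481 ≡ 4321 (mod 6560)
6337^8 ≡ 4321^2 = 18671041 ≡ 1281 (mod 6560)
6337^16 ≡ 1281^2 = 1640961 ≡ 961 (mod 6560)
6337^24 = 6337^16 × 6337^8 ≡ 961 × 1281 (mod 6560).
961 × 1281 = 1231041 ≡ 4321 (mod 6560).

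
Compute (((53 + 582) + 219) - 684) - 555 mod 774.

53 + 582 = 635
635 + 219 = 854 ≡ 80 (mod 774)
80 - 684 = -604 ≡ 170 (mod 774)
170 - 555 = -385 ≡ 389 (mod 774)

389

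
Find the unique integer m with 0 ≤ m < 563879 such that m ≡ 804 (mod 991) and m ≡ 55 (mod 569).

542881

991⁻¹ mod 569: 991×449 ≡ 1 (mod 569), so 991⁻¹ ≡ 449.
m = 804 + 991×((55 − 804)×449 mod 569) = 804 + 991×547 = 542881.
Check: 542881 mod 991 = 804, 542881 mod 569 = 55. ✓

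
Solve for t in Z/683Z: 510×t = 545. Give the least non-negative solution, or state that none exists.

289

gcd(510, 683) = 1, so a unique solution mod 683 exists.
510⁻¹ ≡ 379 (mod 683).
t ≡ 379×545 ≡ 289 (mod 683).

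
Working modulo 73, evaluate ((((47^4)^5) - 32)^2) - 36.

(47)^4 ≡ 69 (mod 73)
(69)^5 ≡ 71 (mod 73)
71 - 32 = 39
(39)^2 ≡ 61 (mod 73)
61 - 36 = 25

25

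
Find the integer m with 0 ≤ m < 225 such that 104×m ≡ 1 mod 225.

119

Run the extended Euclidean algorithm:
225 = 2·104 + 17
104 = 6·17 + 2
17 = 8·2 + 1
2 = 2·1 + 0
gcd(104, 225) = 1, so the inverse exists.
Back-substitute for 1:
1 = 1·17 − 8·2
  = −8·104 + 49·17
  = 49·225 − 106·104
So 104⁻¹ ≡ −106 ≡ 119 (mod 225).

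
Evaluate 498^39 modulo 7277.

Compute successive squares:
39 in binary is 100111, i.e. 39 = 32 + 4 + 2 + 1.
498^1 ≡ 498 (mod 7277)
498^2 ≡ 498^2 = 248004 ≡ 586 (mod 7277)
498^4 ≡ 586^2 = 343396 ≡ 1377 (mod 7277)
498^8 ≡ 1377^2 = 1896129 ≡ 4109 (mod 7277)
498^16 ≡ 4109^2 = 16883881 ≡ 1241 (mod 7277)
498^32 ≡ 1241^2 = 1540081 ≡ 4634 (mod 7277)
498^39 = 498^32 · 498^4 · 498^2 · 498^1 ≡ 4634 · 1377 · 586 · 498 (mod 7277).
Accumulate the product:
4634 · 1377 = 6381018 ≡ 6366
6366 · 586 = 3730476 ≡ 4652
4652 · 498 = 2316696 ≡ 2610

2610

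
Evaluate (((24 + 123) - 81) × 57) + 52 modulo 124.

94

24 + 123 = 147 ≡ 23 (mod 124)
23 - 81 = -58 ≡ 66 (mod 124)
66 × 57 = 3762 ≡ 42 (mod 124)
42 + 52 = 94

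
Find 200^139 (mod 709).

200^1 ≡ 200 (mod 709)
200^2 ≡ 200^2 = 40000 ≡ 296 (mod 709)
200^4 ≡ 296^2 = 87616 ≡ 409 (mod 709)
200^8 ≡ 409^2 = 167281 ≡ 666 (mod 709)
200^16 ≡ 666^2 = 443556 ≡ 431 (mod 709)
200^32 ≡ 431^2 = 185761 ≡ 3 (mod 709)
200^64 ≡ 3^2 = 9 (mod 709)
200^128 ≡ 9^2 = 81 (mod 709)
200^139 = 200^128 × 200^8 × 200^2 × 200^1 ≡ 81 × 666 × 296 × 200 (mod 709).
Accumulate the product:
81 × 666 = 53946 ≡ 62
62 × 296 = 18352 ≡ 627
627 × 200 = 125400 ≡ 616

616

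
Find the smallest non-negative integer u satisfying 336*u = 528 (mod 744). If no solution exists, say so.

6

gcd(336, 744) = 24, and 24 | 528, so solutions exist.
Divide through by 24: 14*u = 22 (mod 31).
14⁻¹ ≡ 20 (mod 31).
u ≡ 20*22 ≡ 6 (mod 31).
The smallest non-negative solution is u = 6.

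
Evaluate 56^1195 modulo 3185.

1421

By square-and-multiply:
1195 in binary is 10010101011, i.e. 1195 = 1024 + 128 + 32 + 8 + 2 + 1.
56^1 ≡ 56 (mod 3185)
56^2 ≡ 56^2 = 3136 (mod 3185)
56^4 ≡ 3136^2 = 9834496 ≡ 2401 (mod 3185)
56^8 ≡ 2401^2 = 5764801 ≡ 3136 (mod 3185)
56^16 ≡ 3136^2 = 9834496 ≡ 2401 (mod 3185)
56^32 ≡ 2401^2 = 5764801 ≡ 3136 (mod 3185)
56^64 ≡ 3136^2 = 9834496 ≡ 2401 (mod 3185)
56^128 ≡ 2401^2 = 5764801 ≡ 3136 (mod 3185)
56^256 ≡ 3136^2 = 9834496 ≡ 2401 (mod 3185)
56^512 ≡ 2401^2 = 5764801 ≡ 3136 (mod 3185)
56^1024 ≡ 3136^2 = 9834496 ≡ 2401 (mod 3185)
56^1195 = 56^1024 * 56^128 * 56^32 * 56^8 * 56^2 * 56^1 ≡ 2401 * 3136 * 3136 * 3136 * 3136 * 56 (mod 3185).
Accumulate the product:
2401 * 3136 = 7529536 ≡ 196
196 * 3136 = 614656 ≡ 3136
3136 * 3136 = 9834496 ≡ 2401
2401 * 3136 = 7529536 ≡ 196
196 * 56 = 10976 ≡ 1421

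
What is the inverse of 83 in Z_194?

187

194 = 2*83 + 28
83 = 2*28 + 27
28 = 1*27 + 1
27 = 27*1 + 0
gcd(83, 194) = 1, so the inverse exists.
Bézout: 1 = 3*194 − 7*83.
So 83⁻¹ ≡ −7 ≡ 187 (mod 194).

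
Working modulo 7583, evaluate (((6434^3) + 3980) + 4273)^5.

(6434)^3 ≡ 7537 (mod 7583)
7537 + 3980 = 11517 ≡ 3934 (mod 7583)
3934 + 4273 = 8207 ≡ 624 (mod 7583)
(624)^5 ≡ 7035 (mod 7583)

7035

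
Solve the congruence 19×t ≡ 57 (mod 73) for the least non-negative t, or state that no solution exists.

3

gcd(19, 73) = 1, so a unique solution mod 73 exists.
19⁻¹ ≡ 50 (mod 73).
t ≡ 50×57 ≡ 3 (mod 73).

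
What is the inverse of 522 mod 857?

110

857 = 1×522 + 335
522 = 1×335 + 187
335 = 1×187 + 148
187 = 1×148 + 39
148 = 3×39 + 31
39 = 1×31 + 8
31 = 3×8 + 7
8 = 1×7 + 1
7 = 7×1 + 0
gcd(522, 857) = 1, so the inverse exists.
Bézout: 1 = −67×857 + 110×522.
So 522⁻¹ ≡ 110 (mod 857).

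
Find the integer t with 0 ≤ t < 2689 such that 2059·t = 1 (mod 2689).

2514

Apply the Euclidean algorithm and back-substitute:
2689 = 1*2059 + 630
2059 = 3*630 + 169
630 = 3*169 + 123
169 = 1*123 + 46
123 = 2*46 + 31
46 = 1*31 + 15
31 = 2*15 + 1
15 = 15*1 + 0
gcd(2059, 2689) = 1, so the inverse exists.
Back-substitute for 1:
1 = 1*31 − 2*15
  = −2*46 + 3*31
  = 3*123 − 8*46
  = −8*169 + 11*123
  = 11*630 − 41*169
  = −41*2059 + 134*630
  = 134*2689 − 175*2059
So 2059⁻¹ ≡ −175 ≡ 2514 (mod 2689).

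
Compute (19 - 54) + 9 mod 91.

19 - 54 = -35 ≡ 56 (mod 91)
56 + 9 = 65

65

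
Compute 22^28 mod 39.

22

Compute successive squares:
28 in binary is 11100, i.e. 28 = 16 + 8 + 4.
22^1 ≡ 22 (mod 39)
22^2 ≡ 22^2 = 484 ≡ 16 (mod 39)
22^4 ≡ 16^2 = 256 ≡ 22 (mod 39)
22^8 ≡ 22^2 = 484 ≡ 16 (mod 39)
22^16 ≡ 16^2 = 256 ≡ 22 (mod 39)
22^28 = 22^16 * 22^8 * 22^4 ≡ 22 * 16 * 22 (mod 39).
Accumulate the product:
22 * 16 = 352 ≡ 1
1 * 22 = 22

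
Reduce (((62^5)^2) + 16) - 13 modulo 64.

3

(62)^5 ≡ 32 (mod 64)
(32)^2 ≡ 0 (mod 64)
0 + 16 = 16
16 - 13 = 3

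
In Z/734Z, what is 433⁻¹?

595

734 = 1×433 + 301
433 = 1×301 + 132
301 = 2×132 + 37
132 = 3×37 + 21
37 = 1×21 + 16
21 = 1×16 + 5
16 = 3×5 + 1
5 = 5×1 + 0
gcd(433, 734) = 1, so the inverse exists.
Back-substitute for 1:
1 = 1×16 − 3×5
  = −3×21 + 4×16
  = 4×37 − 7×21
  = −7×132 + 25×37
  = 25×301 − 57×132
  = −57×433 + 82×301
  = 82×734 − 139×433
So 433⁻¹ ≡ −139 ≡ 595 (mod 734).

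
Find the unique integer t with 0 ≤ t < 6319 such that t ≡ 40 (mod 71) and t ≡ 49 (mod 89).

71⁻¹ mod 89: 71×84 ≡ 1 (mod 89), so 71⁻¹ ≡ 84.
t = 40 + 71×((49 − 40)×84 mod 89) = 40 + 71×44 = 3164.

3164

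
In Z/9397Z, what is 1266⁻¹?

1774

9397 = 7×1266 + 535
1266 = 2×535 + 196
535 = 2×196 + 143
196 = 1×143 + 53
143 = 2×53 + 37
53 = 1×37 + 16
37 = 2×16 + 5
16 = 3×5 + 1
5 = 5×1 + 0
gcd(1266, 9397) = 1, so the inverse exists.
Back-substitute for 1:
1 = 1×16 − 3×5
  = −3×37 + 7×16
  = 7×53 − 10×37
  = −10×143 + 27×53
  = 27×196 − 37×143
  = −37×535 + 101×196
  = 101×1266 − 239×535
  = −239×9397 + 1774×1266
So 1266⁻¹ ≡ 1774 (mod 9397).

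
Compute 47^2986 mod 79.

2986 in binary is 101110101010, i.e. 2986 = 2048 + 512 + 256 + 128 + 32 + 8 + 2.
47^1 ≡ 47 (mod 79)
47^2 ≡ 47^2 = 2209 ≡ 76 (mod 79)
47^4 ≡ 76^2 = 5776 ≡ 9 (mod 79)
47^8 ≡ 9^2 = 81 ≡ 2 (mod 79)
47^16 ≡ 2^2 = 4 (mod 79)
47^32 ≡ 4^2 = 16 (mod 79)
47^64 ≡ 16^2 = 256 ≡ 19 (mod 79)
47^128 ≡ 19^2 = 361 ≡ 45 (mod 79)
47^256 ≡ 45^2 = 2025 ≡ 50 (mod 79)
47^512 ≡ 50^2 = 2500 ≡ 51 (mod 79)
47^1024 ≡ 51^2 = 2601 ≡ 73 (mod 79)
47^2048 ≡ 73^2 = 5329 ≡ 36 (mod 79)
47^2986 = 47^2048 · 47^512 · 47^256 · 47^128 · 47^32 · 47^8 · 47^2 ≡ 36 · 51 · 50 · 45 · 16 · 2 · 76 (mod 79).
Accumulate the product:
36 · 51 = 1836 ≡ 19
19 · 50 = 950 ≡ 2
2 · 45 = 90 ≡ 11
11 · 16 = 176 ≡ 18
18 · 2 = 36
36 · 76 = 2736 ≡ 50

50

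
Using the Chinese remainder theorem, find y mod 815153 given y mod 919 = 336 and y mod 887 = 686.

919⁻¹ mod 887: 919·693 ≡ 1 (mod 887), so 919⁻¹ ≡ 693.
y = 336 + 919·((686 − 336)·693 mod 887) = 336 + 919·399 = 367017.
Check: 367017 mod 919 = 336, 367017 mod 887 = 686. ✓

367017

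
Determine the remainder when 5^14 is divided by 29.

14 in binary is 1110, i.e. 14 = 8 + 4 + 2.
5^1 ≡ 5 (mod 29)
5^2 ≡ 5^2 = 25 (mod 29)
5^4 ≡ 25^2 = 625 ≡ 16 (mod 29)
5^8 ≡ 16^2 = 256 ≡ 24 (mod 29)
5^14 = 5^8 * 5^4 * 5^2 ≡ 24 * 16 * 25 (mod 29).
Accumulate the product:
24 * 16 = 384 ≡ 7
7 * 25 = 175 ≡ 1

1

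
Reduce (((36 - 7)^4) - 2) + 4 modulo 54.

45

36 - 7 = 29
(29)^4 ≡ 43 (mod 54)
43 - 2 = 41
41 + 4 = 45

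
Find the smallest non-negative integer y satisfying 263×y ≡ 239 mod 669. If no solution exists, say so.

268

gcd(263, 669) = 1, so a unique solution mod 669 exists.
263⁻¹ ≡ 407 (mod 669).
y ≡ 407×239 ≡ 268 (mod 669).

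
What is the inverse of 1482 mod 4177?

By the extended Euclidean algorithm:
4177 = 2*1482 + 1213
1482 = 1*1213 + 269
1213 = 4*269 + 137
269 = 1*137 + 132
137 = 1*132 + 5
132 = 26*5 + 2
5 = 2*2 + 1
2 = 2*1 + 0
gcd(1482, 4177) = 1, so the inverse exists.
Back-substitute for 1:
1 = 1*5 − 2*2
  = −2*132 + 53*5
  = 53*137 − 55*132
  = −55*269 + 108*137
  = 108*1213 − 487*269
  = −487*1482 + 595*1213
  = 595*4177 − 1677*1482
So 1482⁻¹ ≡ −1677 ≡ 2500 (mod 4177).

2500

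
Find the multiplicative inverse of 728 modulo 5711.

Apply the Euclidean algorithm and back-substitute:
5711 = 7×728 + 615
728 = 1×615 + 113
615 = 5×113 + 50
113 = 2×50 + 13
50 = 3×13 + 11
13 = 1×11 + 2
11 = 5×2 + 1
2 = 2×1 + 0
gcd(728, 5711) = 1, so the inverse exists.
Bézout: 1 = 335×5711 − 2628×728.
So 728⁻¹ ≡ −2628 ≡ 3083 (mod 5711).

3083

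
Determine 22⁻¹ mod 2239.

916

2239 = 101×22 + 17
22 = 1×17 + 5
17 = 3×5 + 2
5 = 2×2 + 1
2 = 2×1 + 0
gcd(22, 2239) = 1, so the inverse exists.
Back-substitute for 1:
1 = 1×5 − 2×2
  = −2×17 + 7×5
  = 7×22 − 9×17
  = −9×2239 + 916×22
So 22⁻¹ ≡ 916 (mod 2239).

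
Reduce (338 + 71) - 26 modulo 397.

383

338 + 71 = 409 ≡ 12 (mod 397)
12 - 26 = -14 ≡ 383 (mod 397)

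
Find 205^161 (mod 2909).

By square-and-multiply:
161 in binary is 10100001, i.e. 161 = 128 + 32 + 1.
205^1 ≡ 205 (mod 2909)
205^2 ≡ 205^2 = 42025 ≡ 1299 (mod 2909)
205^4 ≡ 1299^2 = 1687401 ≡ 181 (mod 2909)
205^8 ≡ 181^2 = 32761 ≡ 762 (mod 2909)
205^16 ≡ 762^2 = 580644 ≡ 1753 (mod 2909)
205^32 ≡ 1753^2 = 3073009 ≡ 1105 (mod 2909)
205^64 ≡ 1105^2 = 1221025 ≡ 2154 (mod 2909)
205^128 ≡ 2154^2 = 4639716 ≡ 2770 (mod 2909)
205^161 = 205^128 · 205^32 · 205^1 ≡ 2770 · 1105 · 205 (mod 2909).
Accumulate the product:
2770 · 1105 = 3060850 ≡ 582
582 · 205 = 119310 ≡ 41

41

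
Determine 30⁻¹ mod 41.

Apply the Euclidean algorithm and back-substitute:
41 = 1·30 + 11
30 = 2·11 + 8
11 = 1·8 + 3
8 = 2·3 + 2
3 = 1·2 + 1
2 = 2·1 + 0
gcd(30, 41) = 1, so the inverse exists.
Back-substitute for 1:
1 = 1·3 − 1·2
  = −1·8 + 3·3
  = 3·11 − 4·8
  = −4·30 + 11·11
  = 11·41 − 15·30
So 30⁻¹ ≡ −15 ≡ 26 (mod 41).

26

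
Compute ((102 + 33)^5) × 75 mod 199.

102 + 33 = 135
(135)^5 ≡ 88 (mod 199)
88 × 75 = 6600 ≡ 33 (mod 199)

33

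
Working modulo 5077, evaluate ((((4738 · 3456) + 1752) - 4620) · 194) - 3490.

4738 · 3456 = 16374528 ≡ 1203 (mod 5077)
1203 + 1752 = 2955
2955 - 4620 = -1665 ≡ 3412 (mod 5077)
3412 · 194 = 661928 ≡ 1918 (mod 5077)
1918 - 3490 = -1572 ≡ 3505 (mod 5077)

3505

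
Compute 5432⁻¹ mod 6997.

6997 = 1×5432 + 1565
5432 = 3×1565 + 737
1565 = 2×737 + 91
737 = 8×91 + 9
91 = 10×9 + 1
9 = 9×1 + 0
gcd(5432, 6997) = 1, so the inverse exists.
Bézout: 1 = 597×6997 − 769×5432.
So 5432⁻¹ ≡ −769 ≡ 6228 (mod 6997).

6228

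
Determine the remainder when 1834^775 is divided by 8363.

Compute successive squares:
775 in binary is 1100000111, i.e. 775 = 512 + 256 + 4 + 2 + 1.
1834^1 ≡ 1834 (mod 8363)
1834^2 ≡ 1834^2 = 3363556 ≡ 1630 (mod 8363)
1834^4 ≡ 1630^2 = 2656900 ≡ 5829 (mod 8363)
1834^8 ≡ 5829^2 = 33977241 ≡ 6735 (mod 8363)
1834^16 ≡ 6735^2 = 45360225 ≡ 7676 (mod 8363)
1834^32 ≡ 7676^2 = 58920976 ≡ 3641 (mod 8363)
1834^64 ≡ 3641^2 = 13256881 ≡ 1526 (mod 8363)
1834^128 ≡ 1526^2 = 2328676 ≡ 3762 (mod 8363)
1834^256 ≡ 3762^2 = 14152644 ≡ 2448 (mod 8363)
1834^512 ≡ 2448^2 = 5992704 ≡ 4796 (mod 8363)
1834^775 = 1834^512 × 1834^256 × 1834^4 × 1834^2 × 1834^1 ≡ 4796 × 2448 × 5829 × 1630 × 1834 (mod 8363).
Accumulate the product:
4796 × 2448 = 11740608 ≡ 7319
7319 × 5829 = 42662451 ≡ 2788
2788 × 1630 = 4544440 ≡ 3331
3331 × 1834 = 6109054 ≡ 4064

4064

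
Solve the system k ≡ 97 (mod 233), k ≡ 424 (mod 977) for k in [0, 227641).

114733

233⁻¹ mod 977: 233*369 ≡ 1 (mod 977), so 233⁻¹ ≡ 369.
k = 97 + 233*((424 − 97)*369 mod 977) = 97 + 233*492 = 114733.
Check: 114733 mod 233 = 97, 114733 mod 977 = 424. ✓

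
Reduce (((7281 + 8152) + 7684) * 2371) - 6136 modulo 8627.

5567

7281 + 8152 = 15433 ≡ 6806 (mod 8627)
6806 + 7684 = 14490 ≡ 5863 (mod 8627)
5863 * 2371 = 13901173 ≡ 3076 (mod 8627)
3076 - 6136 = -3060 ≡ 5567 (mod 8627)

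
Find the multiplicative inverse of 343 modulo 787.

374

Run the extended Euclidean algorithm:
787 = 2×343 + 101
343 = 3×101 + 40
101 = 2×40 + 21
40 = 1×21 + 19
21 = 1×19 + 2
19 = 9×2 + 1
2 = 2×1 + 0
gcd(343, 787) = 1, so the inverse exists.
Back-substitute for 1:
1 = 1×19 − 9×2
  = −9×21 + 10×19
  = 10×40 − 19×21
  = −19×101 + 48×40
  = 48×343 − 163×101
  = −163×787 + 374×343
So 343⁻¹ ≡ 374 (mod 787).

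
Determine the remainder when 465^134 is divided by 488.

Using repeated squaring:
134 in binary is 10000110, i.e. 134 = 128 + 4 + 2.
465^1 ≡ 465 (mod 488)
465^2 ≡ 465^2 = 216225 ≡ 41 (mod 488)
465^4 ≡ 41^2 = 1681 ≡ 217 (mod 488)
465^8 ≡ 217^2 = 47089 ≡ 241 (mod 488)
465^16 ≡ 241^2 = 58081 ≡ 9 (mod 488)
465^32 ≡ 9^2 = 81 (mod 488)
465^64 ≡ 81^2 = 6561 ≡ 217 (mod 488)
465^128 ≡ 217^2 = 47089 ≡ 241 (mod 488)
465^134 = 465^128 · 465^4 · 465^2 ≡ 241 · 217 · 41 (mod 488).
Accumulate the product:
241 · 217 = 52297 ≡ 81
81 · 41 = 3321 ≡ 393

393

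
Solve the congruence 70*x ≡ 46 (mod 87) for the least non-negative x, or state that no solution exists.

28

gcd(70, 87) = 1, so a unique solution mod 87 exists.
70⁻¹ ≡ 46 (mod 87).
x ≡ 46*46 ≡ 28 (mod 87).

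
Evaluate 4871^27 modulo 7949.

By square-and-multiply:
27 in binary is 11011, i.e. 27 = 16 + 8 + 2 + 1.
4871^1 ≡ 4871 (mod 7949)
4871^2 ≡ 4871^2 = 23726641 ≡ 6825 (mod 7949)
4871^4 ≡ 6825^2 = 46580625 ≡ 7434 (mod 7949)
4871^8 ≡ 7434^2 = 55264356 ≡ 2908 (mod 7949)
4871^16 ≡ 2908^2 = 8456464 ≡ 6677 (mod 7949)
4871^27 = 4871^16 × 4871^8 × 4871^2 × 4871^1 ≡ 6677 × 2908 × 6825 × 4871 (mod 7949).
Accumulate the product:
6677 × 2908 = 19416716 ≡ 5258
5258 × 6825 = 35885850 ≡ 4064
4064 × 4871 = 19795744 ≡ 2734

2734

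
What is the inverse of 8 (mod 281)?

246

By the extended Euclidean algorithm:
281 = 35·8 + 1
8 = 8·1 + 0
gcd(8, 281) = 1, so the inverse exists.
Bézout: 1 = 1·281 − 35·8.
So 8⁻¹ ≡ −35 ≡ 246 (mod 281).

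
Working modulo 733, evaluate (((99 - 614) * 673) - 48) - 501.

99 - 614 = -515 ≡ 218 (mod 733)
218 * 673 = 146714 ≡ 114 (mod 733)
114 - 48 = 66
66 - 501 = -435 ≡ 298 (mod 733)

298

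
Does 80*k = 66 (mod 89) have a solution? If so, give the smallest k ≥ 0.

52

gcd(80, 89) = 1, so a unique solution mod 89 exists.
80⁻¹ ≡ 79 (mod 89).
k ≡ 79*66 ≡ 52 (mod 89).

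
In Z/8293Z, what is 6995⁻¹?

By the extended Euclidean algorithm:
8293 = 1×6995 + 1298
6995 = 5×1298 + 505
1298 = 2×505 + 288
505 = 1×288 + 217
288 = 1×217 + 71
217 = 3×71 + 4
71 = 17×4 + 3
4 = 1×3 + 1
3 = 3×1 + 0
gcd(6995, 8293) = 1, so the inverse exists.
Back-substitute for 1:
1 = 1×4 − 1×3
  = −1×71 + 18×4
  = 18×217 − 55×71
  = −55×288 + 73×217
  = 73×505 − 128×288
  = −128×1298 + 329×505
  = 329×6995 − 1773×1298
  = −1773×8293 + 2102×6995
So 6995⁻¹ ≡ 2102 (mod 8293).

2102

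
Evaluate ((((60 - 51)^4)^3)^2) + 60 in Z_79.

60 - 51 = 9
(9)^4 ≡ 4 (mod 79)
(4)^3 ≡ 64 (mod 79)
(64)^2 ≡ 67 (mod 79)
67 + 60 = 127 ≡ 48 (mod 79)

48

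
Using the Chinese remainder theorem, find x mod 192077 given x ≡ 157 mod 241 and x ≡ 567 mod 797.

11725

241⁻¹ mod 797: 241*420 ≡ 1 (mod 797), so 241⁻¹ ≡ 420.
x = 157 + 241*((567 − 157)*420 mod 797) = 157 + 241*48 = 11725.
Check: 11725 mod 241 = 157, 11725 mod 797 = 567. ✓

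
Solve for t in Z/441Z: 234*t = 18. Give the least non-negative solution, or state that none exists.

34

gcd(234, 441) = 9, and 9 | 18, so solutions exist.
Divide through by 9: 26*t ≡ 2 (mod 49).
26⁻¹ ≡ 17 (mod 49).
t ≡ 17*2 ≡ 34 (mod 49).
The smallest non-negative solution is t = 34.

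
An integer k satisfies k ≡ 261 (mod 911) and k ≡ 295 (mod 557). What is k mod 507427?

911⁻¹ mod 557: 911×332 ≡ 1 (mod 557), so 911⁻¹ ≡ 332.
k = 261 + 911×((295 − 261)×332 mod 557) = 261 + 911×148 = 135089.

135089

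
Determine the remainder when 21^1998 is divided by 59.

29

Compute successive squares:
1998 in binary is 11111001110, i.e. 1998 = 1024 + 512 + 256 + 128 + 64 + 8 + 4 + 2.
21^1 ≡ 21 (mod 59)
21^2 ≡ 21^2 = 441 ≡ 28 (mod 59)
21^4 ≡ 28^2 = 784 ≡ 17 (mod 59)
21^8 ≡ 17^2 = 289 ≡ 53 (mod 59)
21^16 ≡ 53^2 = 2809 ≡ 36 (mod 59)
21^32 ≡ 36^2 = 1296 ≡ 57 (mod 59)
21^64 ≡ 57^2 = 3249 ≡ 4 (mod 59)
21^128 ≡ 4^2 = 16 (mod 59)
21^256 ≡ 16^2 = 256 ≡ 20 (mod 59)
21^512 ≡ 20^2 = 400 ≡ 46 (mod 59)
21^1024 ≡ 46^2 = 2116 ≡ 51 (mod 59)
21^1998 = 21^1024 × 21^512 × 21^256 × 21^128 × 21^64 × 21^8 × 21^4 × 21^2 ≡ 51 × 46 × 20 × 16 × 4 × 53 × 17 × 28 (mod 59).
Accumulate the product:
51 × 46 = 2346 ≡ 45
45 × 20 = 900 ≡ 15
15 × 16 = 240 ≡ 4
4 × 4 = 16
16 × 53 = 848 ≡ 22
22 × 17 = 374 ≡ 20
20 × 28 = 560 ≡ 29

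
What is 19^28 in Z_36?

1

Using repeated squaring:
28 in binary is 11100, i.e. 28 = 16 + 8 + 4.
19^1 ≡ 19 (mod 36)
19^2 ≡ 19^2 = 361 ≡ 1 (mod 36)
19^4 ≡ 1^2 = 1 (mod 36)
19^8 ≡ 1^2 = 1 (mod 36)
19^16 ≡ 1^2 = 1 (mod 36)
19^28 = 19^16 · 19^8 · 19^4 ≡ 1 · 1 · 1 (mod 36).
Accumulate the product:
1 · 1 = 1
1 · 1 = 1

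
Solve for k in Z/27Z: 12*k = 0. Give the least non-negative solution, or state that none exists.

gcd(12, 27) = 3, and 3 | 0, so solutions exist.
Divide through by 3: 4*k ≡ 0 (mod 9).
4⁻¹ ≡ 7 (mod 9).
k ≡ 7*0 ≡ 0 (mod 9).
The smallest non-negative solution is k = 0.

0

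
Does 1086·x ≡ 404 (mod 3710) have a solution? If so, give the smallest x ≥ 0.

gcd(1086, 3710) = 2, and 2 | 404, so solutions exist.
Divide through by 2: 543·x ≡ 202 (mod 1855).
543⁻¹ ≡ 632 (mod 1855).
x ≡ 632·202 ≡ 1524 (mod 1855).
The smallest non-negative solution is x = 1524.

1524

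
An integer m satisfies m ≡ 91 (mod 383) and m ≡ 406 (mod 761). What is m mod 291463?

48349

383⁻¹ mod 761: 383×457 ≡ 1 (mod 761), so 383⁻¹ ≡ 457.
m = 91 + 383×((406 − 91)×457 mod 761) = 91 + 383×126 = 48349.
Check: 48349 mod 383 = 91, 48349 mod 761 = 406. ✓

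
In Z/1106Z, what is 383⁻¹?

283

Apply the Euclidean algorithm and back-substitute:
1106 = 2×383 + 340
383 = 1×340 + 43
340 = 7×43 + 39
43 = 1×39 + 4
39 = 9×4 + 3
4 = 1×3 + 1
3 = 3×1 + 0
gcd(383, 1106) = 1, so the inverse exists.
Back-substitute for 1:
1 = 1×4 − 1×3
  = −1×39 + 10×4
  = 10×43 − 11×39
  = −11×340 + 87×43
  = 87×383 − 98×340
  = −98×1106 + 283×383
So 383⁻¹ ≡ 283 (mod 1106).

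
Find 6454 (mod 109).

23

6454 = 59·109 + 23, so 6454 ≡ 23 (mod 109).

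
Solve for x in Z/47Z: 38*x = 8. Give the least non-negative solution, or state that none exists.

gcd(38, 47) = 1, so a unique solution mod 47 exists.
38⁻¹ ≡ 26 (mod 47).
x ≡ 26*8 ≡ 20 (mod 47).

20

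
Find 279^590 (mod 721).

Using repeated squaring:
590 in binary is 1001001110, i.e. 590 = 512 + 64 + 8 + 4 + 2.
279^1 ≡ 279 (mod 721)
279^2 ≡ 279^2 = 77841 ≡ 694 (mod 721)
279^4 ≡ 694^2 = 481636 ≡ 8 (mod 721)
279^8 ≡ 8^2 = 64 (mod 721)
279^16 ≡ 64^2 = 4096 ≡ 491 (mod 721)
279^32 ≡ 491^2 = 241081 ≡ 267 (mod 721)
279^64 ≡ 267^2 = 71289 ≡ 631 (mod 721)
279^128 ≡ 631^2 = 398161 ≡ 169 (mod 721)
279^256 ≡ 169^2 = 28561 ≡ 442 (mod 721)
279^512 ≡ 442^2 = 195364 ≡ 694 (mod 721)
279^590 = 279^512 × 279^64 × 279^8 × 279^4 × 279^2 ≡ 694 × 631 × 64 × 8 × 694 (mod 721).
Accumulate the product:
694 × 631 = 437914 ≡ 267
267 × 64 = 17088 ≡ 505
505 × 8 = 4040 ≡ 435
435 × 694 = 301890 ≡ 512

512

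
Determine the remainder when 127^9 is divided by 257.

204

Using repeated squaring:
9 in binary is 1001, i.e. 9 = 8 + 1.
127^1 ≡ 127 (mod 257)
127^2 ≡ 127^2 = 16129 ≡ 195 (mod 257)
127^4 ≡ 195^2 = 38025 ≡ 246 (mod 257)
127^8 ≡ 246^2 = 60516 ≡ 121 (mod 257)
127^9 = 127^8 * 127^1 ≡ 121 * 127 (mod 257).
121 * 127 = 15367 ≡ 204 (mod 257).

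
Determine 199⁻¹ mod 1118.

By the extended Euclidean algorithm:
1118 = 5·199 + 123
199 = 1·123 + 76
123 = 1·76 + 47
76 = 1·47 + 29
47 = 1·29 + 18
29 = 1·18 + 11
18 = 1·11 + 7
11 = 1·7 + 4
7 = 1·4 + 3
4 = 1·3 + 1
3 = 3·1 + 0
gcd(199, 1118) = 1, so the inverse exists.
Back-substitute for 1:
1 = 1·4 − 1·3
  = −1·7 + 2·4
  = 2·11 − 3·7
  = −3·18 + 5·11
  = 5·29 − 8·18
  = −8·47 + 13·29
  = 13·76 − 21·47
  = −21·123 + 34·76
  = 34·199 − 55·123
  = −55·1118 + 309·199
So 199⁻¹ ≡ 309 (mod 1118).

309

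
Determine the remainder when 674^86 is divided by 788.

388

Using repeated squaring:
86 in binary is 1010110, i.e. 86 = 64 + 16 + 4 + 2.
674^1 ≡ 674 (mod 788)
674^2 ≡ 674^2 = 454276 ≡ 388 (mod 788)
674^4 ≡ 388^2 = 150544 ≡ 36 (mod 788)
674^8 ≡ 36^2 = 1296 ≡ 508 (mod 788)
674^16 ≡ 508^2 = 258064 ≡ 388 (mod 788)
674^32 ≡ 388^2 = 150544 ≡ 36 (mod 788)
674^64 ≡ 36^2 = 1296 ≡ 508 (mod 788)
674^86 = 674^64 × 674^16 × 674^4 × 674^2 ≡ 508 × 388 × 36 × 388 (mod 788).
Accumulate the product:
508 × 388 = 197104 ≡ 104
104 × 36 = 3744 ≡ 592
592 × 388 = 229696 ≡ 388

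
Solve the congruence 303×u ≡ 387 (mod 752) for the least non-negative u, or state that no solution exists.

381

gcd(303, 752) = 1, so a unique solution mod 752 exists.
303⁻¹ ≡ 479 (mod 752).
u ≡ 479×387 ≡ 381 (mod 752).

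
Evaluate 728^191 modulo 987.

875

191 in binary is 10111111, i.e. 191 = 128 + 32 + 16 + 8 + 4 + 2 + 1.
728^1 ≡ 728 (mod 987)
728^2 ≡ 728^2 = 529984 ≡ 952 (mod 987)
728^4 ≡ 952^2 = 906304 ≡ 238 (mod 987)
728^8 ≡ 238^2 = 56644 ≡ 385 (mod 987)
728^16 ≡ 385^2 = 148225 ≡ 175 (mod 987)
728^32 ≡ 175^2 = 30625 ≡ 28 (mod 987)
728^64 ≡ 28^2 = 784 (mod 987)
728^128 ≡ 784^2 = 614656 ≡ 742 (mod 987)
728^191 = 728^128 * 728^32 * 728^16 * 728^8 * 728^4 * 728^2 * 728^1 ≡ 742 * 28 * 175 * 385 * 238 * 952 * 728 (mod 987).
Accumulate the product:
742 * 28 = 20776 ≡ 49
49 * 175 = 8575 ≡ 679
679 * 385 = 261415 ≡ 847
847 * 238 = 201586 ≡ 238
238 * 952 = 226576 ≡ 553
553 * 728 = 402584 ≡ 875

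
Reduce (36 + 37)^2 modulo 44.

5

36 + 37 = 73 ≡ 29 (mod 44)
(29)^2 ≡ 5 (mod 44)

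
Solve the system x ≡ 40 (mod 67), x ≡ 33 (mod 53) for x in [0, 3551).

67⁻¹ mod 53: 67×19 ≡ 1 (mod 53), so 67⁻¹ ≡ 19.
x = 40 + 67×((33 − 40)×19 mod 53) = 40 + 67×26 = 1782.
Check: 1782 mod 67 = 40, 1782 mod 53 = 33. ✓

1782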